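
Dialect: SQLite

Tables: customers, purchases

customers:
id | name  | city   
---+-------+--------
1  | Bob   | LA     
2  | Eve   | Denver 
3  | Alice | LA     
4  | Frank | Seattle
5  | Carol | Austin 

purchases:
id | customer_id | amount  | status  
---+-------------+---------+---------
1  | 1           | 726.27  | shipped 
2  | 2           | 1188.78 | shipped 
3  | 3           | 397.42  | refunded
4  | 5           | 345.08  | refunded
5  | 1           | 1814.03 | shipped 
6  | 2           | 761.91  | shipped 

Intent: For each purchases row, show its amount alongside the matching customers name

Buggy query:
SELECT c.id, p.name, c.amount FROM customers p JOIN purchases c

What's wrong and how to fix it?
Bug: JOIN with no ON clause produces a cartesian product; every purchases row pairs with every customers row

Fix: Specify the join condition linking the foreign key to the parent id

Corrected query:
SELECT c.id, p.name, c.amount FROM customers p JOIN purchases c ON c.customer_id = p.id

Result:
id | name  | amount 
---+-------+--------
1  | Bob   | 726.27 
2  | Eve   | 1188.78
3  | Alice | 397.42 
4  | Carol | 345.08 
5  | Bob   | 1814.03
6  | Eve   | 761.91 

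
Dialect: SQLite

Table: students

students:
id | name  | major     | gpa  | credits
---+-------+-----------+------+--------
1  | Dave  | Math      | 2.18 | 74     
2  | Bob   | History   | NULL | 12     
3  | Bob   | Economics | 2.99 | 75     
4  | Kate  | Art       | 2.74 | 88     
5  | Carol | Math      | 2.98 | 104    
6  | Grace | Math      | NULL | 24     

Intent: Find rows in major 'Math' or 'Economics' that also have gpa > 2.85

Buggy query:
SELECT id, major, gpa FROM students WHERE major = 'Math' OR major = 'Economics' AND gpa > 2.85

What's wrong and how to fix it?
Bug: AND binds tighter than OR, so this parses as major = 'Math' OR (major = 'Economics' AND gpa > 2.85)

Fix: Add parentheses around the OR so the AND applies to both alternatives

Corrected query:
SELECT id, major, gpa FROM students WHERE (major = 'Math' OR major = 'Economics') AND gpa > 2.85

Result:
id | major     | gpa 
---+-----------+-----
3  | Economics | 2.99
5  | Math      | 2.98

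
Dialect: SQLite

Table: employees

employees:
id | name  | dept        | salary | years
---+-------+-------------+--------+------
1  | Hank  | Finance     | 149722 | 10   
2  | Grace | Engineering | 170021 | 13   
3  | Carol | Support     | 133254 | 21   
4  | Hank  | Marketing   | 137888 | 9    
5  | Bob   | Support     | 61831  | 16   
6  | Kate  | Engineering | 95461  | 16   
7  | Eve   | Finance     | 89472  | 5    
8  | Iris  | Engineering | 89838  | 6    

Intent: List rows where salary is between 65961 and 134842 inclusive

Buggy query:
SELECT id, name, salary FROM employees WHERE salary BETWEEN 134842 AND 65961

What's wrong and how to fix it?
Bug: BETWEEN expects the lower bound first; with 134842 AND 65961 the range is empty

Fix: Write BETWEEN 65961 AND 134842

Corrected query:
SELECT id, name, salary FROM employees WHERE salary BETWEEN 65961 AND 134842

Result:
id | name  | salary
---+-------+-------
3  | Carol | 133254
6  | Kate  | 95461 
7  | Eve   | 89472 
8  | Iris  | 89838 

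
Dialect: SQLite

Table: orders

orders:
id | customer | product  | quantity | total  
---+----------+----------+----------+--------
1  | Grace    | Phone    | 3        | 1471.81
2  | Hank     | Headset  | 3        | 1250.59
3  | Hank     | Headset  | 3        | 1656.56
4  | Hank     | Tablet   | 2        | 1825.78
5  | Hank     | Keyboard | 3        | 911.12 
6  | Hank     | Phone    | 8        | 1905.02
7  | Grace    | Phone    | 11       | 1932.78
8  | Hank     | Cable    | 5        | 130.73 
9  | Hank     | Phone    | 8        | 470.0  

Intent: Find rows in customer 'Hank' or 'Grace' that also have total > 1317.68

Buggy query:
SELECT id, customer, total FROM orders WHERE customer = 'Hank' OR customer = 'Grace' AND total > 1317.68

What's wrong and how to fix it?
Bug: AND binds tighter than OR, so this parses as customer = 'Hank' OR (customer = 'Grace' AND total > 1317.68)

Fix: Group the OR with parentheses (or use IN), then AND the threshold

Corrected query:
SELECT id, customer, total FROM orders WHERE (customer = 'Hank' OR customer = 'Grace') AND total > 1317.68

Result:
id | customer | total  
---+----------+--------
1  | Grace    | 1471.81
3  | Hank     | 1656.56
4  | Hank     | 1825.78
6  | Hank     | 1905.02
7  | Grace    | 1932.78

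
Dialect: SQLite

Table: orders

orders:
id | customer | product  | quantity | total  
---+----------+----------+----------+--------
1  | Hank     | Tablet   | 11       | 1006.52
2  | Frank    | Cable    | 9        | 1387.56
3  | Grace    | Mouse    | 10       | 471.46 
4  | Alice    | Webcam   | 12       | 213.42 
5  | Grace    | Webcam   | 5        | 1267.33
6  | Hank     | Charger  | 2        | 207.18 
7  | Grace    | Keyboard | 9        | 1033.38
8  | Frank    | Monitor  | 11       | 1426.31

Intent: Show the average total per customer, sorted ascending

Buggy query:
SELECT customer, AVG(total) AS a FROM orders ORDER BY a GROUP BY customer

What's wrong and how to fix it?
Bug: ORDER BY appears before GROUP BY; SQL clause order requires GROUP BY first

Fix: Move ORDER BY to the end, after GROUP BY

Corrected query:
SELECT customer, AVG(total) AS a FROM orders GROUP BY customer ORDER BY a

Result:
customer | a         
---------+-----------
Alice    | 213.42    
Hank     | 606.85    
Grace    | 924.056667
Frank    | 1406.935  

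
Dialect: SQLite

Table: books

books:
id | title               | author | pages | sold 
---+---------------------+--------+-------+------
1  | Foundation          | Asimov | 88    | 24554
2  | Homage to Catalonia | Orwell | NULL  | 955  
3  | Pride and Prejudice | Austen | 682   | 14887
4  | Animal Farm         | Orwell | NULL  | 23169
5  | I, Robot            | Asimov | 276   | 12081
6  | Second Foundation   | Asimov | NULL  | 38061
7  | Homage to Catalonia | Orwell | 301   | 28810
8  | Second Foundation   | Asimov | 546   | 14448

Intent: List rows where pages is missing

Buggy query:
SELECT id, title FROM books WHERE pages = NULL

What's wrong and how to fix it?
Bug: '= NULL' is always unknown in SQL three-valued logic, so no rows match

Fix: Use IS NULL to test for NULL

Corrected query:
SELECT id, title FROM books WHERE pages IS NULL

Result:
id | title              
---+--------------------
2  | Homage to Catalonia
4  | Animal Farm        
6  | Second Foundation  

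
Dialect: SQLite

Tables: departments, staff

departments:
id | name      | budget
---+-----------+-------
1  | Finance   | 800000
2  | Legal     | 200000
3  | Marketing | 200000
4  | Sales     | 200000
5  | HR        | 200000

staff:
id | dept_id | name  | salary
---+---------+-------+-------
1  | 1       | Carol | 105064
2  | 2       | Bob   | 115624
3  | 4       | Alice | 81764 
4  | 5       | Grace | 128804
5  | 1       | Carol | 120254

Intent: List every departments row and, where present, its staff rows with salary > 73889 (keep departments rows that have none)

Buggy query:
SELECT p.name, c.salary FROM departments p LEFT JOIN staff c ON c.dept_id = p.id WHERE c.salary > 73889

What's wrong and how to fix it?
Bug: A WHERE condition on the right-hand table after LEFT JOIN drops unmatched parents

Fix: Move the right-table condition into the ON clause so unmatched parents are kept

Corrected query:
SELECT p.name, c.salary FROM departments p LEFT JOIN staff c ON c.dept_id = p.id AND c.salary > 73889

Result:
name      | salary
----------+-------
Finance   | 105064
Finance   | 120254
Legal     | 115624
Marketing | NULL  
Sales     | 81764 
HR        | 128804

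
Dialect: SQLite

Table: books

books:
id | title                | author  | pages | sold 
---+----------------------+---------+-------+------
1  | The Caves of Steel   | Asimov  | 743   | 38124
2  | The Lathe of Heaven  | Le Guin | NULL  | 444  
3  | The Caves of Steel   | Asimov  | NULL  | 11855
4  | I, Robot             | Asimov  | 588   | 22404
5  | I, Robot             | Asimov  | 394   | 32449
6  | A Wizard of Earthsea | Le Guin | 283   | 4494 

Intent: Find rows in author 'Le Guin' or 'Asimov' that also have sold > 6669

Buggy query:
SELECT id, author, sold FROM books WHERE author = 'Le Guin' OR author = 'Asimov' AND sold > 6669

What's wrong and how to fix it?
Bug: Without parentheses, AND is evaluated before OR, so the sold filter only applies to the 'Asimov' branch

Fix: Add parentheses around the OR so the AND applies to both alternatives

Corrected query:
SELECT id, author, sold FROM books WHERE (author = 'Le Guin' OR author = 'Asimov') AND sold > 6669

Result:
id | author | sold 
---+--------+------
1  | Asimov | 38124
3  | Asimov | 11855
4  | Asimov | 22404
5  | Asimov | 32449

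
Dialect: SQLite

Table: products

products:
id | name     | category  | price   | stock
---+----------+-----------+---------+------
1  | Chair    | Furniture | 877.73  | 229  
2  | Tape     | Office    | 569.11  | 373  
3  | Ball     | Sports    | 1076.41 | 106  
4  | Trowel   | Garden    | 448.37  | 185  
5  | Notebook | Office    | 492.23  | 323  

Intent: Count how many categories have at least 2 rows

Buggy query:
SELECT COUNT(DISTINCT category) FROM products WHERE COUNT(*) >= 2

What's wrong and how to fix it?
Bug: WHERE filters individual rows, not groups, so a group-level COUNT is invalid there

Fix: Group first with HAVING COUNT(*) >= 2, then COUNT the resulting groups

Corrected query:
SELECT COUNT(*) FROM (SELECT category FROM products GROUP BY category HAVING COUNT(*) >= 2)

Result:
COUNT(*)
--------
1       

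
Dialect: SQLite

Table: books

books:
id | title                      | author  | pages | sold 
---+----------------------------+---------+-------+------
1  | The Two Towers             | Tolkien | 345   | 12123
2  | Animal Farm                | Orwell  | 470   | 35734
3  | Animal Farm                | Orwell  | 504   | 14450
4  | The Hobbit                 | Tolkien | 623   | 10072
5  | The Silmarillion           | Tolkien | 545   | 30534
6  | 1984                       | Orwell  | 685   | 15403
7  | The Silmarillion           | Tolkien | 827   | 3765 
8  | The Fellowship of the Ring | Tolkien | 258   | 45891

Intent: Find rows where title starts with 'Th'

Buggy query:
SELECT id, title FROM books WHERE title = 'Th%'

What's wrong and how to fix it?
Bug: '=' compares the literal string including the % character; pattern matching needs LIKE

Fix: Use LIKE for wildcard pattern matching

Corrected query:
SELECT id, title FROM books WHERE title LIKE 'Th%'

Result:
id | title                     
---+---------------------------
1  | The Two Towers            
4  | The Hobbit                
5  | The Silmarillion          
7  | The Silmarillion          
8  | The Fellowship of the Ring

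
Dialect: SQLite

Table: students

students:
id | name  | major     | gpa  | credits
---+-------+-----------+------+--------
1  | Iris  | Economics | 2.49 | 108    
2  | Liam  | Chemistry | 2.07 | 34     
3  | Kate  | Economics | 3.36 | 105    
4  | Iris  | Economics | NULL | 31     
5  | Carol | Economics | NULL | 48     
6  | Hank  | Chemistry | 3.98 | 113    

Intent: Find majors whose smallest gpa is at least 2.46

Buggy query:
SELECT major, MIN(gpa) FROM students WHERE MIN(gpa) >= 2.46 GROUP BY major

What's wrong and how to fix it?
Bug: MIN() in WHERE is a misuse of aggregate

Fix: Use HAVING for the per-group MIN condition

Corrected query:
SELECT major, MIN(gpa) FROM students GROUP BY major HAVING MIN(gpa) >= 2.46

Result:
major     | MIN(gpa)
----------+---------
Economics | 2.49    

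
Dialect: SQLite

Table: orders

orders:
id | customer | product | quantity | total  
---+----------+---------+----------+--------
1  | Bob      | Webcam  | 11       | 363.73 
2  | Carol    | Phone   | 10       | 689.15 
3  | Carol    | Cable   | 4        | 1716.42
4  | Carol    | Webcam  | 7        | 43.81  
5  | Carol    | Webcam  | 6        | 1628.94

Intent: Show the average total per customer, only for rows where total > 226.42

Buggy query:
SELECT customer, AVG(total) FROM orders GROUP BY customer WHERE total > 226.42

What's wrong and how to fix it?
Bug: Row-level WHERE must come before GROUP BY in the clause order

Fix: Move the WHERE clause before GROUP BY

Corrected query:
SELECT customer, AVG(total) FROM orders WHERE total > 226.42 GROUP BY customer

Result:
customer | AVG(total) 
---------+------------
Bob      | 363.73     
Carol    | 1344.836667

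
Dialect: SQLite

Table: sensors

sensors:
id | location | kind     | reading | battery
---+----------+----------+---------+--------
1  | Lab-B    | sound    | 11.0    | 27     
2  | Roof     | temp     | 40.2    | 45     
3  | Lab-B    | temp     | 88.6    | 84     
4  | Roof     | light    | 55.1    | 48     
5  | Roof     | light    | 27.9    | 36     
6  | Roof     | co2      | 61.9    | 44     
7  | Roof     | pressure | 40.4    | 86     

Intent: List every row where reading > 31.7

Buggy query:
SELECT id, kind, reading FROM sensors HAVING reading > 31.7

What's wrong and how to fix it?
Bug: This is a non-aggregate query (no GROUP BY, no aggregates), so in SQLite the HAVING clause is invalid here; a row-level condition belongs in WHERE

Fix: Replace HAVING with WHERE since the condition applies to individual rows

Corrected query:
SELECT id, kind, reading FROM sensors WHERE reading > 31.7

Result:
id | kind     | reading
---+----------+--------
2  | temp     | 40.2   
3  | temp     | 88.6   
4  | light    | 55.1   
6  | co2      | 61.9   
7  | pressure | 40.4   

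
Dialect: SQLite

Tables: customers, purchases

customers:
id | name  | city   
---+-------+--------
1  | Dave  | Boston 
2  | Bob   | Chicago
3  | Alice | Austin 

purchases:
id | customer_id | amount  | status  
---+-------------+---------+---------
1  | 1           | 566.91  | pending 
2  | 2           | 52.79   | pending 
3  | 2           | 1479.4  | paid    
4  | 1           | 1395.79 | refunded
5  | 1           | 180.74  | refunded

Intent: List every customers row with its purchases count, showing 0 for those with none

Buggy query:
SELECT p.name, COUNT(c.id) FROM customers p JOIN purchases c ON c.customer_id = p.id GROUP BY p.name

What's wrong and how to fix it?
Bug: An inner join excludes parents with zero children

Fix: Switch to LEFT JOIN to retain unmatched parent rows

Corrected query:
SELECT p.name, COUNT(c.id) FROM customers p LEFT JOIN purchases c ON c.customer_id = p.id GROUP BY p.name

Result:
name  | COUNT(c.id)
------+------------
Alice | 0          
Bob   | 2          
Dave  | 3          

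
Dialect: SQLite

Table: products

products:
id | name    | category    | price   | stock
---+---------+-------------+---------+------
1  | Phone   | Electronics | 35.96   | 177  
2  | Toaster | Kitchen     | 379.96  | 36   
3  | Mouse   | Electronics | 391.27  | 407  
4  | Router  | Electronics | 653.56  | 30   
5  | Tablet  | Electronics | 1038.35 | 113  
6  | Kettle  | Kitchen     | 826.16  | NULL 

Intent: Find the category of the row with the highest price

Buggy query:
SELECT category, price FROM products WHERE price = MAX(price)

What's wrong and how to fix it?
Bug: MAX(price) is an aggregate and cannot be used directly in WHERE

Fix: Wrap MAX in a scalar subquery so WHERE compares against a single value

Corrected query:
SELECT category, price FROM products WHERE price = (SELECT MAX(price) FROM products)

Result:
category    | price  
------------+--------
Electronics | 1038.35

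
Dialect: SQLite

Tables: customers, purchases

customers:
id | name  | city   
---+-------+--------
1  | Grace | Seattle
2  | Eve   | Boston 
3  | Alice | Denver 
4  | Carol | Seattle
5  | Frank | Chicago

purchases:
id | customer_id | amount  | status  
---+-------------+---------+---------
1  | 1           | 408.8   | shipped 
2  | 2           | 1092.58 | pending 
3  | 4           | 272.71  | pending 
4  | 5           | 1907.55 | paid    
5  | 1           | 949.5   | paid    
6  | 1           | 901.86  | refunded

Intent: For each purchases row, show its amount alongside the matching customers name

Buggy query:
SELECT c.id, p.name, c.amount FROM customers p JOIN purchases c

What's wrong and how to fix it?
Bug: Missing join condition: each purchases row is matched to all customers rows instead of just its own

Fix: Add ON c.customer_id = p.id to the JOIN

Corrected query:
SELECT c.id, p.name, c.amount FROM customers p JOIN purchases c ON c.customer_id = p.id

Result:
id | name  | amount 
---+-------+--------
1  | Grace | 408.8  
2  | Eve   | 1092.58
3  | Carol | 272.71 
4  | Frank | 1907.55
5  | Grace | 949.5  
6  | Grace | 901.86 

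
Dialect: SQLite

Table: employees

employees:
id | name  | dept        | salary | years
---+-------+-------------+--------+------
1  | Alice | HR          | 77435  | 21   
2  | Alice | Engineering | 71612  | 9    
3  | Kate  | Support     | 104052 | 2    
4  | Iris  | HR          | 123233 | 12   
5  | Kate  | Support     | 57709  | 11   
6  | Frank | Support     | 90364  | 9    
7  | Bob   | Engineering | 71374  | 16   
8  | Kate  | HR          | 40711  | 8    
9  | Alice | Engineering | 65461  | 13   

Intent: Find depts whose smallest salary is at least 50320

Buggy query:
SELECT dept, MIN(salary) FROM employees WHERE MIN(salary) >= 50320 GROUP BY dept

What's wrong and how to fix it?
Bug: Aggregates like MIN are computed per group after WHERE runs

Fix: Use HAVING for the per-group MIN condition

Corrected query:
SELECT dept, MIN(salary) FROM employees GROUP BY dept HAVING MIN(salary) >= 50320

Result:
dept        | MIN(salary)
------------+------------
Engineering | 65461      
Support     | 57709      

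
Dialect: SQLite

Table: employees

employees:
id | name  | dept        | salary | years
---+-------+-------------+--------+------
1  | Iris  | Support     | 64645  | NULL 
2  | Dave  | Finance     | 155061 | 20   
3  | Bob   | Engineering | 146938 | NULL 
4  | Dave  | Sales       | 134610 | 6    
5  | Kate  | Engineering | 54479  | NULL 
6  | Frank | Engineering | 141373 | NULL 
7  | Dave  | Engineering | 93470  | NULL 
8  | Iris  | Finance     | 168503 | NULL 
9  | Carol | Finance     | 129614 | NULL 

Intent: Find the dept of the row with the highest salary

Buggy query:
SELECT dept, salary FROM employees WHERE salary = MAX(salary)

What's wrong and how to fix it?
Bug: MAX(salary) is an aggregate and cannot be used directly in WHERE

Fix: Use a subquery: WHERE salary = (SELECT MAX(salary) FROM employees)

Corrected query:
SELECT dept, salary FROM employees WHERE salary = (SELECT MAX(salary) FROM employees)

Result:
dept    | salary
--------+-------
Finance | 168503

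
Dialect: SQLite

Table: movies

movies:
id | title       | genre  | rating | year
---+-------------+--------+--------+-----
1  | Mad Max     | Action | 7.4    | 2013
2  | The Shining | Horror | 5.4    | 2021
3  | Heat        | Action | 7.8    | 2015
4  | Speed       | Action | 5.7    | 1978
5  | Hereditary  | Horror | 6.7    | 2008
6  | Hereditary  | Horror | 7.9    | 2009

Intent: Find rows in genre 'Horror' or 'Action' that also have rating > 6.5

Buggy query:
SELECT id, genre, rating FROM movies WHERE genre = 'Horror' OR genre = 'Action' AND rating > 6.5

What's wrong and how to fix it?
Bug: Without parentheses, AND is evaluated before OR, so the rating filter only applies to the 'Action' branch

Fix: Group the OR with parentheses (or use IN), then AND the threshold

Corrected query:
SELECT id, genre, rating FROM movies WHERE (genre = 'Horror' OR genre = 'Action') AND rating > 6.5

Result:
id | genre  | rating
---+--------+-------
1  | Action | 7.4   
3  | Action | 7.8   
5  | Horror | 6.7   
6  | Horror | 7.9   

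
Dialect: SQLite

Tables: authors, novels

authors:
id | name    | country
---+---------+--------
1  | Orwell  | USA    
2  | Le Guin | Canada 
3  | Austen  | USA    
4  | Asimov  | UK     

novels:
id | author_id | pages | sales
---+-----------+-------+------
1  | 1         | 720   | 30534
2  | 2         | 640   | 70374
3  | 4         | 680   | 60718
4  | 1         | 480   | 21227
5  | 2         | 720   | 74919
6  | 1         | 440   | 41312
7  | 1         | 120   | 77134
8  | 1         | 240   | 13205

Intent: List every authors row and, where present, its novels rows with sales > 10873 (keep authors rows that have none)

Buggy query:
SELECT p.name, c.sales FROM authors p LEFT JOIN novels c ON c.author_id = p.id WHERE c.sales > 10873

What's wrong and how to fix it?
Bug: Filtering c.sales in WHERE discards the NULL rows produced by LEFT JOIN, turning it into an inner join

Fix: Put 'c.sales > 10873' in the JOIN's ON clause instead of WHERE

Corrected query:
SELECT p.name, c.sales FROM authors p LEFT JOIN novels c ON c.author_id = p.id AND c.sales > 10873

Result:
name    | sales
--------+------
Orwell  | 13205
Orwell  | 21227
Orwell  | 30534
Orwell  | 41312
Orwell  | 77134
Le Guin | 70374
Le Guin | 74919
Austen  | NULL 
Asimov  | 60718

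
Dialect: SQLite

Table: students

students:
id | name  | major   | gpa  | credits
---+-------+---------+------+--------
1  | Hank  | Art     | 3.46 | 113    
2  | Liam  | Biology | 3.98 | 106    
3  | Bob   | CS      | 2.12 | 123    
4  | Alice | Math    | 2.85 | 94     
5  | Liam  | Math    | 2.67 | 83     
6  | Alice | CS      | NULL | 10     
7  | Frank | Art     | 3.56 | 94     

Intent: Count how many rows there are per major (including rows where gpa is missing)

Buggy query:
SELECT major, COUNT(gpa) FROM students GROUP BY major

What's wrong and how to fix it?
Bug: COUNT(gpa) skips NULLs, so groups with missing gpa are undercounted

Fix: Replace COUNT(gpa) with COUNT(*)

Corrected query:
SELECT major, COUNT(*) FROM students GROUP BY major

Result:
major   | COUNT(*)
--------+---------
Art     | 2       
Biology | 1       
CS      | 2       
Math    | 2       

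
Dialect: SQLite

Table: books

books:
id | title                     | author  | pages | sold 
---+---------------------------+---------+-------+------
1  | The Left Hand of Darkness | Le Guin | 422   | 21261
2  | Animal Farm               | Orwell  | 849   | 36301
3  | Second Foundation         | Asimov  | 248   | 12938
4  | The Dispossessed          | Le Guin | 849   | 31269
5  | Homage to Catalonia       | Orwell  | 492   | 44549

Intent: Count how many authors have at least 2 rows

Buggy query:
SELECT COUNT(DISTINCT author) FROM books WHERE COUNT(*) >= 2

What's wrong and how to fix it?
Bug: COUNT(*) cannot appear in WHERE; the per-group count doesn't exist yet

Fix: Group first with HAVING COUNT(*) >= 2, then COUNT the resulting groups

Corrected query:
SELECT COUNT(*) FROM (SELECT author FROM books GROUP BY author HAVING COUNT(*) >= 2)

Result:
COUNT(*)
--------
2       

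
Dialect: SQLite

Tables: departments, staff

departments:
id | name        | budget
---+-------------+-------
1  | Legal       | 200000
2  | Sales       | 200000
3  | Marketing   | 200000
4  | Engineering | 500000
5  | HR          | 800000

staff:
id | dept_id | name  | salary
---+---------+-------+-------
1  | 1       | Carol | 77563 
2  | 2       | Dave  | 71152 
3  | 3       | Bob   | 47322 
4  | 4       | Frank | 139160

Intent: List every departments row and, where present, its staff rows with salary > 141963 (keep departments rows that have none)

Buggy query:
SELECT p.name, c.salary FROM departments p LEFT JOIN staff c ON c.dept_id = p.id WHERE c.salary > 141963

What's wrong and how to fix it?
Bug: Filtering c.salary in WHERE discards the NULL rows produced by LEFT JOIN, turning it into an inner join

Fix: Put 'c.salary > 141963' in the JOIN's ON clause instead of WHERE

Corrected query:
SELECT p.name, c.salary FROM departments p LEFT JOIN staff c ON c.dept_id = p.id AND c.salary > 141963

Result:
name        | salary
------------+-------
Legal       | NULL  
Sales       | NULL  
Marketing   | NULL  
Engineering | NULL  
HR          | NULL  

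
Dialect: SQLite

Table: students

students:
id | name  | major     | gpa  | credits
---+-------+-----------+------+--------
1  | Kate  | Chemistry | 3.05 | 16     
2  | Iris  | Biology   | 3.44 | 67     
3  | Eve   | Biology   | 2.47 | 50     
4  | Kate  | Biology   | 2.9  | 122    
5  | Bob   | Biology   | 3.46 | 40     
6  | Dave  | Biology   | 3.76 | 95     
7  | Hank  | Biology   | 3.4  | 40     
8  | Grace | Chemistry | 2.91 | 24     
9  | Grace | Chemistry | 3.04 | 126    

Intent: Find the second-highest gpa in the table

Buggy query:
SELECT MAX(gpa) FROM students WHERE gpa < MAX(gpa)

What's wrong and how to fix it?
Bug: MAX(gpa) on the right of the comparison is an aggregate-in-WHERE error

Fix: Put the inner MAX in a scalar subquery

Corrected query:
SELECT MAX(gpa) FROM students WHERE gpa < (SELECT MAX(gpa) FROM students)

Result:
MAX(gpa)
--------
3.46    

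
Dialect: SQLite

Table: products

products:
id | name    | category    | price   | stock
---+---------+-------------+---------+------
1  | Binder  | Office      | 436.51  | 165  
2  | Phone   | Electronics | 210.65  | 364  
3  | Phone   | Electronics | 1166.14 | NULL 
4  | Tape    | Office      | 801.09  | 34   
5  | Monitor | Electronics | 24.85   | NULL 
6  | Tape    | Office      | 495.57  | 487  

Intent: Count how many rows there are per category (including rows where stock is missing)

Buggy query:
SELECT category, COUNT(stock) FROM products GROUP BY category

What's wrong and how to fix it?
Bug: COUNT(column) counts non-NULL values only; rows with NULL stock aren't counted

Fix: Replace COUNT(stock) with COUNT(*)

Corrected query:
SELECT category, COUNT(*) FROM products GROUP BY category

Result:
category    | COUNT(*)
------------+---------
Electronics | 3       
Office      | 3       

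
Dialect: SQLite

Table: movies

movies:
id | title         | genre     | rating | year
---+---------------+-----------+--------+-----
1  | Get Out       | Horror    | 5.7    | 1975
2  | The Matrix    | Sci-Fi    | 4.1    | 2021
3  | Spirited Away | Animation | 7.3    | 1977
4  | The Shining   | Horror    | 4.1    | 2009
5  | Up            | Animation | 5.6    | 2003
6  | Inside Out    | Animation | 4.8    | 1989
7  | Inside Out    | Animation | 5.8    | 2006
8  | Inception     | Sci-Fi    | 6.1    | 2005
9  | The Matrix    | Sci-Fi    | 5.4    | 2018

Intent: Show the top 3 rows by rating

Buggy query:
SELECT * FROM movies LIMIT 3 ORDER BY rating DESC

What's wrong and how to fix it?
Bug: LIMIT must come after ORDER BY

Fix: Swap the clauses: ORDER BY first, then LIMIT

Corrected query:
SELECT * FROM movies ORDER BY rating DESC LIMIT 3

Result:
id | title         | genre     | rating | year
---+---------------+-----------+--------+-----
3  | Spirited Away | Animation | 7.3    | 1977
8  | Inception     | Sci-Fi    | 6.1    | 2005
7  | Inside Out    | Animation | 5.8    | 2006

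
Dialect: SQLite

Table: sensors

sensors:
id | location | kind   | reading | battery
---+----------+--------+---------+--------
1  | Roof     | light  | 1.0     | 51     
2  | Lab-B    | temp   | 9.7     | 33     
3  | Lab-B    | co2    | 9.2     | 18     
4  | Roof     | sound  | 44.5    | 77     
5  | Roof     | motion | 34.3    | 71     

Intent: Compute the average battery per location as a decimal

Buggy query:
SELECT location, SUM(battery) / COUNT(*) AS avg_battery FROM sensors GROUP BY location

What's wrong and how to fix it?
Bug: SUM(battery) and COUNT(*) are both integers; the division truncates the fractional part

Fix: Multiply by 1.0 (or CAST to REAL) to force floating-point division

Corrected query:
SELECT location, SUM(battery) * 1.0 / COUNT(*) AS avg_battery FROM sensors GROUP BY location

Result:
location | avg_battery
---------+------------
Lab-B    | 25.5       
Roof     | 66.333333  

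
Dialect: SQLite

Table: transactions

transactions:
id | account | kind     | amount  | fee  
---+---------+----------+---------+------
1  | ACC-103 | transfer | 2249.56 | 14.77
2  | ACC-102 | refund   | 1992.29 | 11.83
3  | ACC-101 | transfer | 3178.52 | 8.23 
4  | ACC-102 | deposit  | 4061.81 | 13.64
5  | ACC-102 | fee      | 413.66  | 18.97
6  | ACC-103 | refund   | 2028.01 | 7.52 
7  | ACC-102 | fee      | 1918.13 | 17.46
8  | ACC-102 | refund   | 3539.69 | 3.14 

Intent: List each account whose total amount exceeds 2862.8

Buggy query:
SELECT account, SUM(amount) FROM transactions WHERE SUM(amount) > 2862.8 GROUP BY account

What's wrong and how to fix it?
Bug: WHERE runs before GROUP BY, so aggregates aren't available there

Fix: Move the aggregate condition to a HAVING clause

Corrected query:
SELECT account, SUM(amount) FROM transactions GROUP BY account HAVING SUM(amount) > 2862.8

Result:
account | SUM(amount)
--------+------------
ACC-101 | 3178.52    
ACC-102 | 11925.58   
ACC-103 | 4277.57    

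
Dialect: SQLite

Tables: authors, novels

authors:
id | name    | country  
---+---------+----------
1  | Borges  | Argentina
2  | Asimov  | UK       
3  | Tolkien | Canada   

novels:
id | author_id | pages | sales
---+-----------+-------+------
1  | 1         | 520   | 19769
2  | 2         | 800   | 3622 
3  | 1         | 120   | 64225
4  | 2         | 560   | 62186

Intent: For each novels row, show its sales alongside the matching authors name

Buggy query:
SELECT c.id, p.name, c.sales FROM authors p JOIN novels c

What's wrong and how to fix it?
Bug: JOIN with no ON clause produces a cartesian product; every novels row pairs with every authors row

Fix: Specify the join condition linking the foreign key to the parent id

Corrected query:
SELECT c.id, p.name, c.sales FROM authors p JOIN novels c ON c.author_id = p.id

Result:
id | name   | sales
---+--------+------
1  | Borges | 19769
2  | Asimov | 3622 
3  | Borges | 64225
4  | Asimov | 62186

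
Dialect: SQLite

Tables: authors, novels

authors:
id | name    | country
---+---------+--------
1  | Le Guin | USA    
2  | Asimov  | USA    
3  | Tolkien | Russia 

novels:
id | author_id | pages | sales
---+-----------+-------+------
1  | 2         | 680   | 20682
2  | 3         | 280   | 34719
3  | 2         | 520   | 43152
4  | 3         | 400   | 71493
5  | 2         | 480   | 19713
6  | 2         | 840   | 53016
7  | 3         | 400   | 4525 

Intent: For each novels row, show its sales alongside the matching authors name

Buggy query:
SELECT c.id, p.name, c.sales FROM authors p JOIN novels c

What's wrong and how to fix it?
Bug: Missing join condition: each novels row is matched to all authors rows instead of just its own

Fix: Specify the join condition linking the foreign key to the parent id

Corrected query:
SELECT c.id, p.name, c.sales FROM authors p JOIN novels c ON c.author_id = p.id

Result:
id | name    | sales
---+---------+------
1  | Asimov  | 20682
2  | Tolkien | 34719
3  | Asimov  | 43152
4  | Tolkien | 71493
5  | Asimov  | 19713
6  | Asimov  | 53016
7  | Tolkien | 4525 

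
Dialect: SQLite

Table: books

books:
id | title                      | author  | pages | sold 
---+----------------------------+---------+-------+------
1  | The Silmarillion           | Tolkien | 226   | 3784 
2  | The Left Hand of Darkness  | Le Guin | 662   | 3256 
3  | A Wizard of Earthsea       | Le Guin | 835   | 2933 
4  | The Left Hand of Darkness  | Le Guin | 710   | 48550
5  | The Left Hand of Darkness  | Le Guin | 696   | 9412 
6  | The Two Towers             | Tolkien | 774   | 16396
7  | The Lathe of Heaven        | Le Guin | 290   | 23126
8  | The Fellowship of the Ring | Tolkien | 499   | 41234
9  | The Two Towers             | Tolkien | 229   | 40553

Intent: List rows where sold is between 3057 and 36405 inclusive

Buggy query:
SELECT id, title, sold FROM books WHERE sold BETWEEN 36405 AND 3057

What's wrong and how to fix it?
Bug: BETWEEN expects the lower bound first; with 36405 AND 3057 the range is empty

Fix: Swap the bounds so the smaller value comes first

Corrected query:
SELECT id, title, sold FROM books WHERE sold BETWEEN 3057 AND 36405

Result:
id | title                     | sold 
---+---------------------------+------
1  | The Silmarillion          | 3784 
2  | The Left Hand of Darkness | 3256 
5  | The Left Hand of Darkness | 9412 
6  | The Two Towers            | 16396
7  | The Lathe of Heaven       | 23126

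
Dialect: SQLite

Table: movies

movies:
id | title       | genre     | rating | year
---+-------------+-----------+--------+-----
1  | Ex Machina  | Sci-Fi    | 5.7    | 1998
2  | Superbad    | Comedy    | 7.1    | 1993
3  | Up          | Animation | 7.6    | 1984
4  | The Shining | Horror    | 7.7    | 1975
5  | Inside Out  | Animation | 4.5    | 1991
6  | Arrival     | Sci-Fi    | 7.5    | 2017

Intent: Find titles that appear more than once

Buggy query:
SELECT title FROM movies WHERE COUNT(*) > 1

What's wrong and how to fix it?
Bug: WHERE can't reference COUNT(*); aggregates are computed after WHERE

Fix: GROUP BY title, then filter groups with HAVING COUNT(*) > 1

Corrected query:
SELECT title FROM movies GROUP BY title HAVING COUNT(*) > 1

Result:
(no rows)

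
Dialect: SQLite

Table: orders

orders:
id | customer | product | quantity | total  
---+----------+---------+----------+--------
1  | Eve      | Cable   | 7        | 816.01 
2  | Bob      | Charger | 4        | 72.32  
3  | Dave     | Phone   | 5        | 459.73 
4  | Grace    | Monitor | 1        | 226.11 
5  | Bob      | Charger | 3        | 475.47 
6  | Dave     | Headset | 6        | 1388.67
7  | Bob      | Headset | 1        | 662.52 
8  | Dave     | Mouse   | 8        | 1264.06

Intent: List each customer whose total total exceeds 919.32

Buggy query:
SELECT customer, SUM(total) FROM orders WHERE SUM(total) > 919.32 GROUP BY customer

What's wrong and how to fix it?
Bug: Aggregate functions cannot appear in a WHERE clause

Fix: Use HAVING (which filters groups after aggregation) instead of WHERE

Corrected query:
SELECT customer, SUM(total) FROM orders GROUP BY customer HAVING SUM(total) > 919.32

Result:
customer | SUM(total)
---------+-----------
Bob      | 1210.31   
Dave     | 3112.46   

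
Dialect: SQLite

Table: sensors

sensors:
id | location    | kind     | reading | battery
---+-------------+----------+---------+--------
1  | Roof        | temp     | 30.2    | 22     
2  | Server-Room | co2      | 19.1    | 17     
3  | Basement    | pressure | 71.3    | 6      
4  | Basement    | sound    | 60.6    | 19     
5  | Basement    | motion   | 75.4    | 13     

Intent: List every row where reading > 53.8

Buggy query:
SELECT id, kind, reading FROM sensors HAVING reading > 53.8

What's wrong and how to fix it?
Bug: HAVING filters the output of aggregation, but this query has no GROUP BY and no aggregate functions, so SQLite rejects it (HAVING clause on a non-aggregate query); the condition here is per row

Fix: Replace HAVING with WHERE since the condition applies to individual rows

Corrected query:
SELECT id, kind, reading FROM sensors WHERE reading > 53.8

Result:
id | kind     | reading
---+----------+--------
3  | pressure | 71.3   
4  | sound    | 60.6   
5  | motion   | 75.4   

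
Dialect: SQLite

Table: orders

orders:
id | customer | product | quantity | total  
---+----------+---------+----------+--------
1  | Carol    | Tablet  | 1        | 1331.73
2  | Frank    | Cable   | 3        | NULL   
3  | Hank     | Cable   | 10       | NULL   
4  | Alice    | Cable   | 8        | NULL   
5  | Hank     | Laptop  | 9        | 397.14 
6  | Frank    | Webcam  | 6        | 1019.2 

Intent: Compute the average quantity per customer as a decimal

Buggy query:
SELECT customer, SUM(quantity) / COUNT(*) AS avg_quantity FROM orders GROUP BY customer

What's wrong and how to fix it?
Bug: Both operands are integers, so '/' performs integer division and truncates

Fix: Cast one side to REAL so the division keeps the fractional part

Corrected query:
SELECT customer, SUM(quantity) * 1.0 / COUNT(*) AS avg_quantity FROM orders GROUP BY customer

Result:
customer | avg_quantity
---------+-------------
Alice    | 8           
Carol    | 1           
Frank    | 4.5         
Hank     | 9.5         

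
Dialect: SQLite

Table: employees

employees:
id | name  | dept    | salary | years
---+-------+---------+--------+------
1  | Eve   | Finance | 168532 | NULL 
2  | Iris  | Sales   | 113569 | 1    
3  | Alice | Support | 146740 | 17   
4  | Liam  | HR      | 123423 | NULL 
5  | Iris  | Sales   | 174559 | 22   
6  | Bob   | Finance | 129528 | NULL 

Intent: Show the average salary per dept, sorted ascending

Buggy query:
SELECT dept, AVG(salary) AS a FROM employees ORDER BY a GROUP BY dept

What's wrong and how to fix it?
Bug: ORDER BY appears before GROUP BY; SQL clause order requires GROUP BY first

Fix: Move ORDER BY to the end, after GROUP BY

Corrected query:
SELECT dept, AVG(salary) AS a FROM employees GROUP BY dept ORDER BY a

Result:
dept    | a     
--------+-------
HR      | 123423
Sales   | 144064
Support | 146740
Finance | 149030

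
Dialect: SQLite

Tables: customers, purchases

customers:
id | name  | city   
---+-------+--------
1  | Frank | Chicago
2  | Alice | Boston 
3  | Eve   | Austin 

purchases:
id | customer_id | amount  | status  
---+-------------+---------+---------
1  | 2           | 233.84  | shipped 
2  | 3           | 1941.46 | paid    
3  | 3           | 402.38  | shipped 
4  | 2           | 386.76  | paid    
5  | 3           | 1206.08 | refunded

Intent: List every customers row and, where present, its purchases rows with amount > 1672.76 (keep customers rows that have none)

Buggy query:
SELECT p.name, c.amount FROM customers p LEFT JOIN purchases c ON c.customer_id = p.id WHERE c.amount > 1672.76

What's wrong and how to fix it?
Bug: A WHERE condition on the right-hand table after LEFT JOIN drops unmatched parents

Fix: Move the right-table condition into the ON clause so unmatched parents are kept

Corrected query:
SELECT p.name, c.amount FROM customers p LEFT JOIN purchases c ON c.customer_id = p.id AND c.amount > 1672.76

Result:
name  | amount 
------+--------
Frank | NULL   
Alice | NULL   
Eve   | 1941.46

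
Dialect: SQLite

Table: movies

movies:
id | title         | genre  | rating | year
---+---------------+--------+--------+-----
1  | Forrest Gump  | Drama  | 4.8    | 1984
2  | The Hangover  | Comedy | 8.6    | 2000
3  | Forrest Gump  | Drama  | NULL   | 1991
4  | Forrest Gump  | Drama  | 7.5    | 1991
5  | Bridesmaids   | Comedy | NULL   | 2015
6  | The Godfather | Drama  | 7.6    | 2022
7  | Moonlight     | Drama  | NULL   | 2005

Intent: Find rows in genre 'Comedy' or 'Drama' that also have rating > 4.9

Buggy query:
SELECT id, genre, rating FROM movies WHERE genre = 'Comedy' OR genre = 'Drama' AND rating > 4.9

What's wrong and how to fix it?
Bug: AND binds tighter than OR, so this parses as genre = 'Comedy' OR (genre = 'Drama' AND rating > 4.9)

Fix: Add parentheses around the OR so the AND applies to both alternatives

Corrected query:
SELECT id, genre, rating FROM movies WHERE (genre = 'Comedy' OR genre = 'Drama') AND rating > 4.9

Result:
id | genre  | rating
---+--------+-------
2  | Comedy | 8.6   
4  | Drama  | 7.5   
6  | Drama  | 7.6   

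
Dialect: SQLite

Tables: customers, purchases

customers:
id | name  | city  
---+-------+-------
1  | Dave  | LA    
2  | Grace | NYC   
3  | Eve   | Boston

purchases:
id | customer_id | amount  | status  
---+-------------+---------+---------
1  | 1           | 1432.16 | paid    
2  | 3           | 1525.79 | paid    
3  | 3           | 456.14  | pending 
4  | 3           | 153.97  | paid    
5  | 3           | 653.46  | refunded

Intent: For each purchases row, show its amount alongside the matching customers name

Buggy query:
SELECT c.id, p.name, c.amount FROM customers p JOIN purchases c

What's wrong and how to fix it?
Bug: JOIN with no ON clause produces a cartesian product; every purchases row pairs with every customers row

Fix: Specify the join condition linking the foreign key to the parent id

Corrected query:
SELECT c.id, p.name, c.amount FROM customers p JOIN purchases c ON c.customer_id = p.id

Result:
id | name | amount 
---+------+--------
1  | Dave | 1432.16
2  | Eve  | 1525.79
3  | Eve  | 456.14 
4  | Eve  | 153.97 
5  | Eve  | 653.46 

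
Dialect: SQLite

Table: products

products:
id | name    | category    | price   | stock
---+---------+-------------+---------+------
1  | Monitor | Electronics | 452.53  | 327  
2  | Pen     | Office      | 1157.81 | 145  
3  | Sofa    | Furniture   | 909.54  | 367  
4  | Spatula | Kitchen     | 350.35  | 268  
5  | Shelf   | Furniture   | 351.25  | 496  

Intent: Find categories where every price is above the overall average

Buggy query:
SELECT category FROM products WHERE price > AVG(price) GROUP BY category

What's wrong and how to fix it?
Bug: AVG() is an aggregate; it can't sit directly in WHERE

Fix: Use a subquery for AVG and a HAVING MIN(...) filter so the condition holds for every row in the group

Corrected query:
SELECT category FROM products GROUP BY category HAVING MIN(price) > (SELECT AVG(price) FROM products)

Result:
category
--------
Office  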